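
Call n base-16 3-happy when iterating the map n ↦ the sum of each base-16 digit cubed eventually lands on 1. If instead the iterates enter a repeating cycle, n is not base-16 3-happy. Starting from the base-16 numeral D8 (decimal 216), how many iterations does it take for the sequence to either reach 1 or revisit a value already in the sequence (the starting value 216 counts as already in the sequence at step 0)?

7

216 = (13,8)_16 → 13³ + 8³ = 2709
2709 = (10,9,5)_16 → 10³ + 9³ + 5³ = 1854
1854 = (7,3,14)_16 → 7³ + 3³ + 14³ = 3114
3114 = (12,2,10)_16 → 12³ + 2³ + 10³ = 2736
2736 = (10,11,0)_16 → 10³ + 11³ + 0³ = 2331
2331 = (9,1,11)_16 → 9³ + 1³ + 11³ = 2061
2061 = (8,0,13)_16 → 8³ + 0³ + 13³ = 2709  — 2709 repeats.
That took 7 steps.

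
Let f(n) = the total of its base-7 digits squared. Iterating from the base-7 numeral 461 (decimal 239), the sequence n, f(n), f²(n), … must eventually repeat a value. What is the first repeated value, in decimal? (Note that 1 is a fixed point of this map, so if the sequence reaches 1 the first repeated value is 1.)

17

239 = (4,6,1)_7 → 4² + 6² + 1² = 53
53 = (1,0,4)_7 → 1² + 0² + 4² = 17
17 = (2,3)_7 → 2² + 3² = 13
13 = (1,6)_7 → 1² + 6² = 37
37 = (5,2)_7 → 5² + 2² = 29
29 = (4,1)_7 → 4² + 1² = 17  — 17 already appeared earlier.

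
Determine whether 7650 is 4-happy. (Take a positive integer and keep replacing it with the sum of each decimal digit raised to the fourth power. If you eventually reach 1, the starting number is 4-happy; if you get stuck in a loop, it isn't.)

not 4-happy

7650 → 4322
4322 → 369
369 → 7938
7938 → 13139
13139 → 6725
6725 → 4338
4338 → 4514
4514 → 1138
1138 → 4179
4179 → 9219
9219 → 13139  — 13139 already seen; the sequence cycles without reaching 1.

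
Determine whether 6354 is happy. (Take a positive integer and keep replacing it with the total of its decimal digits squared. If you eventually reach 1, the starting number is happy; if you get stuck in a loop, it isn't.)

happy

6354 → 6² + 3² + 5² + 4² = 86
86 → 8² + 6² = 100
100 → 1² + 0² + 0² = 1  — reached 1.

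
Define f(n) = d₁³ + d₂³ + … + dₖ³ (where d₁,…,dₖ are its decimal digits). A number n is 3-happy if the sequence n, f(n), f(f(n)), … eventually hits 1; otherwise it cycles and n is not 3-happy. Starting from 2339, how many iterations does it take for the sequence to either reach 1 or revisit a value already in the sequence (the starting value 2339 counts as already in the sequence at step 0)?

4

2339 → 2³ + 3³ + 3³ + 9³ = 791
791 → 7³ + 9³ + 1³ = 1073
1073 → 1³ + 0³ + 7³ + 3³ = 371
371 → 3³ + 7³ + 1³ = 371  — 371 repeats.
That took 4 steps.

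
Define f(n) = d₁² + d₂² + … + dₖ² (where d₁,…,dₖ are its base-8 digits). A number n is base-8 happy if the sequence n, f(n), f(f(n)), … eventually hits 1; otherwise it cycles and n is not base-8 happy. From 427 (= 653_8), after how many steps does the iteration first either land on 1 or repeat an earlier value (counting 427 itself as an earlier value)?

6

427 = (6,5,3)_8 → 6² + 5² + 3² = 70
70 = (1,0,6)_8 → 1² + 0² + 6² = 37
37 = (4,5)_8 → 4² + 5² = 41
41 = (5,1)_8 → 5² + 1² = 26
26 = (3,2)_8 → 3² + 2² = 13
13 = (1,5)_8 → 1² + 5² = 26  — 26 repeats.
That took 6 steps.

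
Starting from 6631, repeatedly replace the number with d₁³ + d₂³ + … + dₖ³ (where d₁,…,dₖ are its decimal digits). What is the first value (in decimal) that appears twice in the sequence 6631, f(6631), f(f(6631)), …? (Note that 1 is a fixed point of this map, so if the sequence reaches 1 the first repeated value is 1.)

133

6631 → 6³ + 6³ + 3³ + 1³ = 216 + 216 + 27 + 1 = 460
460 → 4³ + 6³ + 0³ = 64 + 216 + 0 = 280
280 → 2³ + 8³ + 0³ = 8 + 512 + 0 = 520
520 → 5³ + 2³ + 0³ = 125 + 8 + 0 = 133
133 → 1³ + 3³ + 3³ = 1 + 27 + 27 = 55
55 → 5³ + 5³ = 125 + 125 = 250
250 → 2³ + 5³ + 0³ = 8 + 125 + 0 = 133  — 133 already appeared earlier.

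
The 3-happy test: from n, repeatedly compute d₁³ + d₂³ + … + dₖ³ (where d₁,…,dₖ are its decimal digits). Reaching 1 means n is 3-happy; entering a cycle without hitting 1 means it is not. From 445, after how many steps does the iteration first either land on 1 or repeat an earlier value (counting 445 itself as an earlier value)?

5

445 → 4³ + 4³ + 5³ = 64 + 64 + 125 = 253
253 → 2³ + 5³ + 3³ = 8 + 125 + 27 = 160
160 → 1³ + 6³ + 0³ = 1 + 216 + 0 = 217
217 → 2³ + 1³ + 7³ = 8 + 1 + 343 = 352
352 → 3³ + 5³ + 2³ = 27 + 125 + 8 = 160  — 160 repeats.
That took 5 steps.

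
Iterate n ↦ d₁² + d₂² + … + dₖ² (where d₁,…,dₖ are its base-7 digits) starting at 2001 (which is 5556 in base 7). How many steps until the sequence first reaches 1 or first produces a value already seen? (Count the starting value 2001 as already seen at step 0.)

6

2001 = (5,5,5,6)_7 → 5² + 5² + 5² + 6² = 25 + 25 + 25 + 36 = 111
111 = (2,1,6)_7 → 2² + 1² + 6² = 4 + 1 + 36 = 41
41 = (5,6)_7 → 5² + 6² = 25 + 36 = 61
61 = (1,1,5)_7 → 1² + 1² + 5² = 1 + 1 + 25 = 27
27 = (3,6)_7 → 3² + 6² = 9 + 36 = 45
45 = (6,3)_7 → 6² + 3² = 36 + 9 = 45  — 45 repeats.
That took 6 steps.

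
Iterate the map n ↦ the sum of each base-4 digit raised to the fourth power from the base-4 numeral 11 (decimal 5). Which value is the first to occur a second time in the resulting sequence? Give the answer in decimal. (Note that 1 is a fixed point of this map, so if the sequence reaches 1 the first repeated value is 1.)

1

5 = (1,1)_4 → 1⁴ + 1⁴ = 2
2 = (2)_4 → 2⁴ = 16
16 = (1,0,0)_4 → 1⁴ + 0⁴ + 0⁴ = 1  — reached the fixed point 1.
1 → 1, so 1 is the first repeated value.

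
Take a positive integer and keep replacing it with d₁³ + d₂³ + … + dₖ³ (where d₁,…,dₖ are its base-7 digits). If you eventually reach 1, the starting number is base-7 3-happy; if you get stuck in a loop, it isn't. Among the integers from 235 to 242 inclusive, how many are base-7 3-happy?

235: 235 → 253 → 127 → 73 → 55 → 217 → 91 → 217  — not base-7 3-happy
236: 236 → 314 → 440 → 434 → 218 → 92 → 218  — not base-7 3-happy
237: 237 → 405 → 219 → 99 → 9 → 9  — not base-7 3-happy
238: 238 → 280 → 250 → 250  — not base-7 3-happy
239: 239 → 281 → 251 → 341 → 557 → 137 → 197 → 65 → 17 → 35 → 125 → 251  — not base-7 3-happy
240: 240 → 288 → 342 → 648 → 282 → 258 → 342  — not base-7 3-happy
241: 241 → 307 → 433 → 343 → 1  — base-7 3-happy
242: 242 → 344 → 2 → 8 → 2  — not base-7 3-happy
base-7 3-happy: 241

1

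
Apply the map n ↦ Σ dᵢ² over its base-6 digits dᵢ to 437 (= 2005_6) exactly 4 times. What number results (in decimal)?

437 = (2,0,0,5)_6 → 2² + 0² + 0² + 5² = 29
29 = (4,5)_6 → 4² + 5² = 41
41 = (1,0,5)_6 → 1² + 0² + 5² = 26
26 = (4,2)_6 → 4² + 2² = 20

20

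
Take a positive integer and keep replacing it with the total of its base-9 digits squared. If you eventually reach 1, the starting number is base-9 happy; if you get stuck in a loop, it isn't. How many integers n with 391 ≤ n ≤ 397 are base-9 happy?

391: 391 → 81 → 1  (reaches 1)
392: 392 → 90 → 2 → 4 → 16 → 50 → 50  (repeats 50)
393: 393 → 101 → 9 → 1  (reaches 1)
394: 394 → 114 → 46 → 26 → 68 → 74 → 68  (repeats 68)
395: 395 → 129 → 35 → 73 → 65 → 53 → 89 → 65  (repeats 65)
396: 396 → 80 → 128 → 30 → 18 → 4 → 16 → 50 → 50  (repeats 50)
397: 397 → 81 → 1  (reaches 1)
base-9 happy: 391, 393, 397

3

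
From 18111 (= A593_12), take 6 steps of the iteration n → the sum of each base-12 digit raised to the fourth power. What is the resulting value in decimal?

18482

18111 = (10,5,9,3)_12 → 10⁴ + 5⁴ + 9⁴ + 3⁴ = 10000 + 625 + 6561 + 81 = 17267
17267 = (9,11,10,11)_12 → 9⁴ + 11⁴ + 10⁴ + 11⁴ = 6561 + 14641 + 10000 + 14641 = 45843
45843 = (2,2,6,4,3)_12 → 2⁴ + 2⁴ + 6⁴ + 4⁴ + 3⁴ = 16 + 16 + 1296 + 256 + 81 = 1665
1665 = (11,6,9)_12 → 11⁴ + 6⁴ + 9⁴ = 14641 + 1296 + 6561 = 22498
22498 = (1,1,0,2,10)_12 → 1⁴ + 1⁴ + 0⁴ + 2⁴ + 10⁴ = 1 + 1 + 0 + 16 + 10000 = 10018
10018 = (5,9,6,10)_12 → 5⁴ + 9⁴ + 6⁴ + 10⁴ = 625 + 6561 + 1296 + 10000 = 18482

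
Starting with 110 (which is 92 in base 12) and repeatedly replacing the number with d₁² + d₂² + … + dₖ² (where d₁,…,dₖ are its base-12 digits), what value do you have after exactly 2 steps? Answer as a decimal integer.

50

110 = (9,2)_12 → 9² + 2² = 85
85 = (7,1)_12 → 7² + 1² = 50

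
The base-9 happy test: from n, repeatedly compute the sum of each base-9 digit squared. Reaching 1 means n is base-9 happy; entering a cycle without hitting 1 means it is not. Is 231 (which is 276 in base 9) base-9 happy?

231 = (2,7,6)_9 → 2² + 7² + 6² = 89
89 = (1,0,8)_9 → 1² + 0² + 8² = 65
65 = (7,2)_9 → 7² + 2² = 53
53 = (5,8)_9 → 5² + 8² = 89  — 89 already seen; the sequence cycles without reaching 1.

not base-9 happy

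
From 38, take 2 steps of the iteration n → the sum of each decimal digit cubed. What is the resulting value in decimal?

881

38 → 3³ + 8³ = 539
539 → 5³ + 3³ + 9³ = 881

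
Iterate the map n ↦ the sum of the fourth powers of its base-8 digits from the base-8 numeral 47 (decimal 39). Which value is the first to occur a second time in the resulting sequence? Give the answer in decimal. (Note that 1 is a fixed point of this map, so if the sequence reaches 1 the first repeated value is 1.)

39 = (4,7)_8 → 4⁴ + 7⁴ = 2657
2657 = (5,1,4,1)_8 → 5⁴ + 1⁴ + 4⁴ + 1⁴ = 883
883 = (1,5,6,3)_8 → 1⁴ + 5⁴ + 6⁴ + 3⁴ = 2003
2003 = (3,7,2,3)_8 → 3⁴ + 7⁴ + 2⁴ + 3⁴ = 2579
2579 = (5,0,2,3)_8 → 5⁴ + 0⁴ + 2⁴ + 3⁴ = 722
722 = (1,3,2,2)_8 → 1⁴ + 3⁴ + 2⁴ + 2⁴ = 114
114 = (1,6,2)_8 → 1⁴ + 6⁴ + 2⁴ = 1313
1313 = (2,4,4,1)_8 → 2⁴ + 4⁴ + 4⁴ + 1⁴ = 529
529 = (1,0,2,1)_8 → 1⁴ + 0⁴ + 2⁴ + 1⁴ = 18
18 = (2,2)_8 → 2⁴ + 2⁴ = 32
32 = (4,0)_8 → 4⁴ + 0⁴ = 256
256 = (4,0,0)_8 → 4⁴ + 0⁴ + 0⁴ = 256  — 256 already appeared earlier.

256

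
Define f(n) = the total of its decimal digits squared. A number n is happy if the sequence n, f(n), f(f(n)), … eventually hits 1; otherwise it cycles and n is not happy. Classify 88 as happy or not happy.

88 → 8² + 8² = 128
128 → 1² + 2² + 8² = 69
69 → 6² + 9² = 117
117 → 1² + 1² + 7² = 51
51 → 5² + 1² = 26
26 → 2² + 6² = 40
40 → 4² + 0² = 16
16 → 1² + 6² = 37
37 → 3² + 7² = 58
58 → 5² + 8² = 89
89 → 8² + 9² = 145
145 → 1² + 4² + 5² = 42
42 → 4² + 2² = 20
20 → 2² + 0² = 4
4 → 4² = 16  — 16 already seen; the sequence cycles without reaching 1.

not happy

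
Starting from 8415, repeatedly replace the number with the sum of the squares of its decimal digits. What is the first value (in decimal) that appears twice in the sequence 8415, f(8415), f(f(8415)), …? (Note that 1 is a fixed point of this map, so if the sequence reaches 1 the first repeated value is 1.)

37

8415 → 8² + 4² + 1² + 5² = 64 + 16 + 1 + 25 = 106
106 → 1² + 0² + 6² = 1 + 0 + 36 = 37
37 → 3² + 7² = 9 + 49 = 58
58 → 5² + 8² = 25 + 64 = 89
89 → 8² + 9² = 64 + 81 = 145
145 → 1² + 4² + 5² = 1 + 16 + 25 = 42
42 → 4² + 2² = 16 + 4 = 20
20 → 2² + 0² = 4 + 0 = 4
4 → 4² = 16
16 → 1² + 6² = 1 + 36 = 37  — 37 already appeared earlier.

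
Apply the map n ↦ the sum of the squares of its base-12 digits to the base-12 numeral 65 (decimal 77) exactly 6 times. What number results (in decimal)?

77 = (6,5)_12 → 6² + 5² = 36 + 25 = 61
61 = (5,1)_12 → 5² + 1² = 25 + 1 = 26
26 = (2,2)_12 → 2² + 2² = 4 + 4 = 8
8 = (8)_12 → 8² = 64
64 = (5,4)_12 → 5² + 4² = 25 + 16 = 41
41 = (3,5)_12 → 3² + 5² = 9 + 25 = 34

34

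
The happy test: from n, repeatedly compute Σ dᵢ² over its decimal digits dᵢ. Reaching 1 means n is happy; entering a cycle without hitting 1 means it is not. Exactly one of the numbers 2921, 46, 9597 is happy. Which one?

2921: 2921 → 90 → 81 → 65 → 61 → 37 → 58 → 89 → 145 → 42 → 20 → 4 → 16 → 37  — repeats 37 (not happy)
46: 46 → 52 → 29 → 85 → 89 → 145 → 42 → 20 → 4 → 16 → 37 → 58 → 89  — repeats 89 (not happy)
9597: 9597 → 236 → 49 → 97 → 130 → 10 → 1  — reaches 1 (happy)

9597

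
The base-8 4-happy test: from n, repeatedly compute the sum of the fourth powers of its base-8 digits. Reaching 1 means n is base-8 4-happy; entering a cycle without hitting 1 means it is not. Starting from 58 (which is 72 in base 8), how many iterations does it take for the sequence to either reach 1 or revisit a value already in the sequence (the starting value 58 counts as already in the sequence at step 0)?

58 = (7,2)_8 → 7⁴ + 2⁴ = 2417
2417 = (4,5,6,1)_8 → 4⁴ + 5⁴ + 6⁴ + 1⁴ = 2178
2178 = (4,2,0,2)_8 → 4⁴ + 2⁴ + 0⁴ + 2⁴ = 288
288 = (4,4,0)_8 → 4⁴ + 4⁴ + 0⁴ = 512
512 = (1,0,0,0)_8 → 1⁴ + 0⁴ + 0⁴ + 0⁴ = 1  — reached 1.
That took 5 steps.

5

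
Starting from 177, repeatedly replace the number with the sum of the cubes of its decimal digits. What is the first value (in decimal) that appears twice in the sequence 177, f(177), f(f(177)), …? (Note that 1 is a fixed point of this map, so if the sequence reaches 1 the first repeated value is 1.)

153

177 → 1³ + 7³ + 7³ = 687
687 → 6³ + 8³ + 7³ = 1071
1071 → 1³ + 0³ + 7³ + 1³ = 345
345 → 3³ + 4³ + 5³ = 216
216 → 2³ + 1³ + 6³ = 225
225 → 2³ + 2³ + 5³ = 141
141 → 1³ + 4³ + 1³ = 66
66 → 6³ + 6³ = 432
432 → 4³ + 3³ + 2³ = 99
99 → 9³ + 9³ = 1458
1458 → 1³ + 4³ + 5³ + 8³ = 702
702 → 7³ + 0³ + 2³ = 351
351 → 3³ + 5³ + 1³ = 153
153 → 1³ + 5³ + 3³ = 153  — 153 already appeared earlier.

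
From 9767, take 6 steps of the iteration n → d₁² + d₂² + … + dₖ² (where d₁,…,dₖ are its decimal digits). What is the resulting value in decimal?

61

9767 → 9² + 7² + 6² + 7² = 81 + 49 + 36 + 49 = 215
215 → 2² + 1² + 5² = 4 + 1 + 25 = 30
30 → 3² + 0² = 9 + 0 = 9
9 → 9² = 81
81 → 8² + 1² = 64 + 1 = 65
65 → 6² + 5² = 36 + 25 = 61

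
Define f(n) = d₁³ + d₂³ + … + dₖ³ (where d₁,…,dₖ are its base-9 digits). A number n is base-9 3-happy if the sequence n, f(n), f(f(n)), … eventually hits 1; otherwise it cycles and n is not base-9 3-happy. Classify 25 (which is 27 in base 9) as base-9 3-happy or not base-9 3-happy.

25 = (2,7)_9 → 2³ + 7³ = 351
351 = (4,3,0)_9 → 4³ + 3³ + 0³ = 91
91 = (1,1,1)_9 → 1³ + 1³ + 1³ = 3
3 = (3)_9 → 3³ = 27
27 = (3,0)_9 → 3³ + 0³ = 27  — 27 already seen; the sequence cycles without reaching 1.

not base-9 3-happy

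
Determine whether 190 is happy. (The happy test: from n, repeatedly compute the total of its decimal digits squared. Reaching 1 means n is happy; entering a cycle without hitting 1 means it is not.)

190 → 82
82 → 68
68 → 100
100 → 1  — reached 1.

happy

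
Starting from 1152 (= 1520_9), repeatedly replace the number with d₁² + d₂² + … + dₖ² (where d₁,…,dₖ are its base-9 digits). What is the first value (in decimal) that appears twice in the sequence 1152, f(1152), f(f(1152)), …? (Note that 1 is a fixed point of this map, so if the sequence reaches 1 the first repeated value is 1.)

1152 = (1,5,2,0)_9 → 1² + 5² + 2² + 0² = 30
30 = (3,3)_9 → 3² + 3² = 18
18 = (2,0)_9 → 2² + 0² = 4
4 = (4)_9 → 4² = 16
16 = (1,7)_9 → 1² + 7² = 50
50 = (5,5)_9 → 5² + 5² = 50  — 50 already appeared earlier.

50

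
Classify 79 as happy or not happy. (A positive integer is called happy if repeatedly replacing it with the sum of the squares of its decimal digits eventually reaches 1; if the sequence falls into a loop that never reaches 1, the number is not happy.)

happy

79 → 130
130 → 10
10 → 1  — reached 1.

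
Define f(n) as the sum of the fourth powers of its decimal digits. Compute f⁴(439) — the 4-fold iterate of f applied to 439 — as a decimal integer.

4354

439 → 6898
6898 → 16049
16049 → 8114
8114 → 4354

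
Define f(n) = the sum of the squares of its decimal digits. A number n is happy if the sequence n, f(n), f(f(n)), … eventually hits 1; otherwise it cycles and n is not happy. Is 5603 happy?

happy

5603 → 5² + 6² + 0² + 3² = 70
70 → 7² + 0² = 49
49 → 4² + 9² = 97
97 → 9² + 7² = 130
130 → 1² + 3² + 0² = 10
10 → 1² + 0² = 1  — reached 1.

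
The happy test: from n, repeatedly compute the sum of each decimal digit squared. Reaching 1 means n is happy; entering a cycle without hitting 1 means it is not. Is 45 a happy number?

45 → 4² + 5² = 41
41 → 4² + 1² = 17
17 → 1² + 7² = 50
50 → 5² + 0² = 25
25 → 2² + 5² = 29
29 → 2² + 9² = 85
85 → 8² + 5² = 89
89 → 8² + 9² = 145
145 → 1² + 4² + 5² = 42
42 → 4² + 2² = 20
20 → 2² + 0² = 4
4 → 4² = 16
16 → 1² + 6² = 37
37 → 3² + 7² = 58
58 → 5² + 8² = 89  — 89 already seen; the sequence cycles without reaching 1.

not happy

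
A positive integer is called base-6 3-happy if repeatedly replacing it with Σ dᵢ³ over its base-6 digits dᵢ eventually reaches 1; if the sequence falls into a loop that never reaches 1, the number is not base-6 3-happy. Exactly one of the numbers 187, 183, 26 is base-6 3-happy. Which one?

187

187: 187 → 127 → 55 → 29 → 189 → 153 → 92 → 43 → 3 → 27 → 91 → 36 → 1  — reaches 1 (base-6 3-happy)
183: 183 → 152 → 73 → 9 → 28 → 128 → 62 → 73  — repeats 73 (not base-6 3-happy)
26: 26 → 72 → 8 → 9 → 28 → 128 → 62 → 73 → 9  — repeats 9 (not base-6 3-happy)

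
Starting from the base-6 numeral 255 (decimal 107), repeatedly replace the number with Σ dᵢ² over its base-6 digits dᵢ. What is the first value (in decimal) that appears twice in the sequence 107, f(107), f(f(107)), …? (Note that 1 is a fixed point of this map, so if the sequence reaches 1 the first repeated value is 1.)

107 = (2,5,5)_6 → 2² + 5² + 5² = 4 + 25 + 25 = 54
54 = (1,3,0)_6 → 1² + 3² + 0² = 1 + 9 + 0 = 10
10 = (1,4)_6 → 1² + 4² = 1 + 16 = 17
17 = (2,5)_6 → 2² + 5² = 4 + 25 = 29
29 = (4,5)_6 → 4² + 5² = 16 + 25 = 41
41 = (1,0,5)_6 → 1² + 0² + 5² = 1 + 0 + 25 = 26
26 = (4,2)_6 → 4² + 2² = 16 + 4 = 20
20 = (3,2)_6 → 3² + 2² = 9 + 4 = 13
13 = (2,1)_6 → 2² + 1² = 4 + 1 = 5
5 = (5)_6 → 5² = 25
25 = (4,1)_6 → 4² + 1² = 16 + 1 = 17  — 17 already appeared earlier.

17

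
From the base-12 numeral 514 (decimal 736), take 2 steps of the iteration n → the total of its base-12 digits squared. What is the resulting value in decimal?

45

736 = (5,1,4)_12 → 5² + 1² + 4² = 42
42 = (3,6)_12 → 3² + 6² = 45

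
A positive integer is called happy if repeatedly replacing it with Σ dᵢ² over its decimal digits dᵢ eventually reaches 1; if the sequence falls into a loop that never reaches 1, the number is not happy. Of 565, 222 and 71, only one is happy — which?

565: 565 → 86 → 100 → 1  — reaches 1 (happy)
222: 222 → 12 → 5 → 25 → 29 → 85 → 89 → 145 → 42 → 20 → 4 → 16 → 37 → 58 → 89  — repeats 89 (not happy)
71: 71 → 50 → 25 → 29 → 85 → 89 → 145 → 42 → 20 → 4 → 16 → 37 → 58 → 89  — repeats 89 (not happy)

565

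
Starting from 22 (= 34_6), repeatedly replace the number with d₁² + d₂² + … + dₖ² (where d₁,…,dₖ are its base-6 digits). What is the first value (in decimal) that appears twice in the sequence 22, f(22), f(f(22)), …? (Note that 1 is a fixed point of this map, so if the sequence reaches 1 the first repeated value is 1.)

22 = (3,4)_6 → 3² + 4² = 9 + 16 = 25
25 = (4,1)_6 → 4² + 1² = 16 + 1 = 17
17 = (2,5)_6 → 2² + 5² = 4 + 25 = 29
29 = (4,5)_6 → 4² + 5² = 16 + 25 = 41
41 = (1,0,5)_6 → 1² + 0² + 5² = 1 + 0 + 25 = 26
26 = (4,2)_6 → 4² + 2² = 16 + 4 = 20
20 = (3,2)_6 → 3² + 2² = 9 + 4 = 13
13 = (2,1)_6 → 2² + 1² = 4 + 1 = 5
5 = (5)_6 → 5² = 25  — 25 already appeared earlier.

25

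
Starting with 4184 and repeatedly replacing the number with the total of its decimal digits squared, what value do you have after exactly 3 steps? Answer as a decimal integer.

10

4184 → 4² + 1² + 8² + 4² = 16 + 1 + 64 + 16 = 97
97 → 9² + 7² = 81 + 49 = 130
130 → 1² + 3² + 0² = 1 + 9 + 0 = 10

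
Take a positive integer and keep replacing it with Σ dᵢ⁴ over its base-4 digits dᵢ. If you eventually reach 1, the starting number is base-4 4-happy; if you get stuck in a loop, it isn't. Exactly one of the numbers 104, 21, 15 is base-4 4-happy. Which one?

104: 104 → 33 → 17 → 2 → 16 → 1  — reaches 1 (base-4 4-happy)
21: 21 → 3 → 81 → 3  — repeats 3 (not base-4 4-happy)
15: 15 → 162 → 48 → 81 → 3 → 81  — repeats 81 (not base-4 4-happy)

104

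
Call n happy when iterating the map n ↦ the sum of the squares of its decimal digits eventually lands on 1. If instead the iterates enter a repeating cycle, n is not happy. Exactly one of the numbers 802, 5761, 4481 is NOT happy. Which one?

5761

802: 802 → 68 → 100 → 1  — reaches 1 (happy)
5761: 5761 → 111 → 3 → 9 → 81 → 65 → 61 → 37 → 58 → 89 → 145 → 42 → 20 → 4 → 16 → 37  — repeats 37 (not happy)
4481: 4481 → 97 → 130 → 10 → 1  — reaches 1 (happy)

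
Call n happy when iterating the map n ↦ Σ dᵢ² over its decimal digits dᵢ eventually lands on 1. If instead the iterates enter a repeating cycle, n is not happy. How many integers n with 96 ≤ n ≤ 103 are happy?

3

96: 96 → 117 → 51 → 26 → 40 → 16 → 37 → 58 → 89 → 145 → 42 → 20 → 4 → 16  — not happy
97: 97 → 130 → 10 → 1  — happy
98: 98 → 145 → 42 → 20 → 4 → 16 → 37 → 58 → 89 → 145  — not happy
99: 99 → 162 → 41 → 17 → 50 → 25 → 29 → 85 → 89 → 145 → 42 → 20 → 4 → 16 → 37 → 58 → 89  — not happy
100: 100 → 1  — happy
101: 101 → 2 → 4 → 16 → 37 → 58 → 89 → 145 → 42 → 20 → 4  — not happy
102: 102 → 5 → 25 → 29 → 85 → 89 → 145 → 42 → 20 → 4 → 16 → 37 → 58 → 89  — not happy
103: 103 → 10 → 1  — happy
happy: 97, 100, 103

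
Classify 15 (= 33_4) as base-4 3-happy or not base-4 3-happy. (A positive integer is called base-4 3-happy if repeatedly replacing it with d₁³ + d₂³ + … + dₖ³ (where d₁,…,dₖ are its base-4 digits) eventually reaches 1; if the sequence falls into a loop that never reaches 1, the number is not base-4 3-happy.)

15 = (3,3)_4 → 54
54 = (3,1,2)_4 → 36
36 = (2,1,0)_4 → 9
9 = (2,1)_4 → 9  — 9 already seen; the sequence cycles without reaching 1.

not base-4 3-happy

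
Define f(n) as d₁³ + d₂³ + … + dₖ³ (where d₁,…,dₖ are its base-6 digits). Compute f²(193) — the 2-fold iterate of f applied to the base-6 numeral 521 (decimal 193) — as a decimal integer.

193 = (5,2,1)_6 → 5³ + 2³ + 1³ = 134
134 = (3,4,2)_6 → 3³ + 4³ + 2³ = 99

99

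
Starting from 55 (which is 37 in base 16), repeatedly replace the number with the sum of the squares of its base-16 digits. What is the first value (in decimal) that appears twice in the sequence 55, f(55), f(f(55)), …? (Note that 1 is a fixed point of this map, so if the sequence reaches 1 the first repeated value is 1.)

55 = (3,7)_16 → 58
58 = (3,10)_16 → 109
109 = (6,13)_16 → 205
205 = (12,13)_16 → 313
313 = (1,3,9)_16 → 91
91 = (5,11)_16 → 146
146 = (9,2)_16 → 85
85 = (5,5)_16 → 50
50 = (3,2)_16 → 13
13 = (13)_16 → 169
169 = (10,9)_16 → 181
181 = (11,5)_16 → 146  — 146 already appeared earlier.

146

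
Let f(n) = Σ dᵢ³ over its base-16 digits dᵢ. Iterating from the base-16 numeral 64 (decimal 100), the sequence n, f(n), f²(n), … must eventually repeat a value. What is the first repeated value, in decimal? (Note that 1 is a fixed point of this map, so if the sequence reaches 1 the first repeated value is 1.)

1

100 = (6,4)_16 → 6³ + 4³ = 280
280 = (1,1,8)_16 → 1³ + 1³ + 8³ = 514
514 = (2,0,2)_16 → 2³ + 0³ + 2³ = 16
16 = (1,0)_16 → 1³ + 0³ = 1  — reached the fixed point 1.
1 → 1, so 1 is the first repeated value.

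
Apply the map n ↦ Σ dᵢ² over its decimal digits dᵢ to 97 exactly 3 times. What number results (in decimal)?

1

97 → 9² + 7² = 81 + 49 = 130
130 → 1² + 3² + 0² = 1 + 9 + 0 = 10
10 → 1² + 0² = 1 + 0 = 1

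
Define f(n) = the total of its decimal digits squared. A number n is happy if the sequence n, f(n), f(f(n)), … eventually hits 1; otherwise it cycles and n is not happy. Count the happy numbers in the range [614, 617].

614: 614 → 53 → 34 → 25 → 29 → 85 → 89 → 145 → 42 → 20 → 4 → 16 → 37 → 58 → 89  (repeats 89)
615: 615 → 62 → 40 → 16 → 37 → 58 → 89 → 145 → 42 → 20 → 4 → 16  (repeats 16)
616: 616 → 73 → 58 → 89 → 145 → 42 → 20 → 4 → 16 → 37 → 58  (repeats 58)
617: 617 → 86 → 100 → 1  (reaches 1)
happy: 617

1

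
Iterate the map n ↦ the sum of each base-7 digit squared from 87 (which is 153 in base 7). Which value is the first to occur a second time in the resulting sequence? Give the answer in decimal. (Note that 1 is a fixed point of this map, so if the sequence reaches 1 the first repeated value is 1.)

25

87 = (1,5,3)_7 → 1² + 5² + 3² = 1 + 25 + 9 = 35
35 = (5,0)_7 → 5² + 0² = 25 + 0 = 25
25 = (3,4)_7 → 3² + 4² = 9 + 16 = 25  — 25 already appeared earlier.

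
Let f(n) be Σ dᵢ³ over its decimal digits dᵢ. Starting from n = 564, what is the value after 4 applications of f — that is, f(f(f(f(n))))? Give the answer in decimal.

564 → 5³ + 6³ + 4³ = 125 + 216 + 64 = 405
405 → 4³ + 0³ + 5³ = 64 + 0 + 125 = 189
189 → 1³ + 8³ + 9³ = 1 + 512 + 729 = 1242
1242 → 1³ + 2³ + 4³ + 2³ = 1 + 8 + 64 + 8 = 81

81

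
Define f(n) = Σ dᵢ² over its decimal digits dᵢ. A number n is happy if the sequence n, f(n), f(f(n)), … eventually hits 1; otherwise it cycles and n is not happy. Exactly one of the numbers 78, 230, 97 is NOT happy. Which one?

78

78: 78 → 113 → 11 → 2 → 4 → 16 → 37 → 58 → 89 → 145 → 42 → 20 → 4  — repeats 4 (not happy)
230: 230 → 13 → 10 → 1  — reaches 1 (happy)
97: 97 → 130 → 10 → 1  — reaches 1 (happy)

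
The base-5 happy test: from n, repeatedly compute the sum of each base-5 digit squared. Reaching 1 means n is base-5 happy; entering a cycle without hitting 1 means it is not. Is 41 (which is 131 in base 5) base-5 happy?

41 = (1,3,1)_5 → 11
11 = (2,1)_5 → 5
5 = (1,0)_5 → 1  — reached 1.

base-5 happy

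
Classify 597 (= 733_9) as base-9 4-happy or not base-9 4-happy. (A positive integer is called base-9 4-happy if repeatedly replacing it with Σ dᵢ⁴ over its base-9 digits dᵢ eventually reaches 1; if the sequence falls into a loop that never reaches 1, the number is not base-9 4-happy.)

base-9 4-happy

597 = (7,3,3)_9 → 7⁴ + 3⁴ + 3⁴ = 2401 + 81 + 81 = 2563
2563 = (3,4,5,7)_9 → 3⁴ + 4⁴ + 5⁴ + 7⁴ = 81 + 256 + 625 + 2401 = 3363
3363 = (4,5,4,6)_9 → 4⁴ + 5⁴ + 4⁴ + 6⁴ = 256 + 625 + 256 + 1296 = 2433
2433 = (3,3,0,3)_9 → 3⁴ + 3⁴ + 0⁴ + 3⁴ = 81 + 81 + 0 + 81 = 243
243 = (3,0,0)_9 → 3⁴ + 0⁴ + 0⁴ = 81 + 0 + 0 = 81
81 = (1,0,0)_9 → 1⁴ + 0⁴ + 0⁴ = 1 + 0 + 0 = 1  — reached 1.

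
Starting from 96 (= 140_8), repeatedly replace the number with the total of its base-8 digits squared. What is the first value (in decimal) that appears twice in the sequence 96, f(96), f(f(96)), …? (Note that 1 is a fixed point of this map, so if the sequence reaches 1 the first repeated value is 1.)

96 = (1,4,0)_8 → 17
17 = (2,1)_8 → 5
5 = (5)_8 → 25
25 = (3,1)_8 → 10
10 = (1,2)_8 → 5  — 5 already appeared earlier.

5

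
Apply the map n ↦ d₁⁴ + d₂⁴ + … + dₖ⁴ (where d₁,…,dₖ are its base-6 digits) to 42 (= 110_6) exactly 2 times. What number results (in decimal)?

16

42 = (1,1,0)_6 → 1⁴ + 1⁴ + 0⁴ = 1 + 1 + 0 = 2
2 = (2)_6 → 2⁴ = 16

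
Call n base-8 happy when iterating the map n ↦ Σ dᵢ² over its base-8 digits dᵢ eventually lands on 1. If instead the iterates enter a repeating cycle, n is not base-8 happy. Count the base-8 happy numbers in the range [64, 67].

1

64: 64 → 1  (reaches 1)
65: 65 → 2 → 4 → 16 → 4  (repeats 4)
66: 66 → 5 → 25 → 10 → 5  (repeats 5)
67: 67 → 10 → 5 → 25 → 10  (repeats 10)
base-8 happy: 64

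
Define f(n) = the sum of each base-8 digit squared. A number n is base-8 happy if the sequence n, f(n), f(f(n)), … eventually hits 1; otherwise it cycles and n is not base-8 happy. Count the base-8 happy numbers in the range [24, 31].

1

24: 24 → 9 → 2 → 4 → 16 → 4  — not base-8 happy
25: 25 → 10 → 5 → 25  — not base-8 happy
26: 26 → 13 → 26  — not base-8 happy
27: 27 → 18 → 8 → 1  — base-8 happy
28: 28 → 25 → 10 → 5 → 25  — not base-8 happy
29: 29 → 34 → 20 → 20  — not base-8 happy
30: 30 → 45 → 50 → 40 → 25 → 10 → 5 → 25  — not base-8 happy
31: 31 → 58 → 53 → 61 → 74 → 6 → 36 → 32 → 16 → 4 → 16  — not base-8 happy
base-8 happy: 27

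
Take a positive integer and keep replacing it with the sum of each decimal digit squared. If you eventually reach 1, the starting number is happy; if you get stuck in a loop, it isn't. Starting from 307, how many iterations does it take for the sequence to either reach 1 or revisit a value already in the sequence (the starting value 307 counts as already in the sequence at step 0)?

9

307 → 3² + 0² + 7² = 9 + 0 + 49 = 58
58 → 5² + 8² = 25 + 64 = 89
89 → 8² + 9² = 64 + 81 = 145
145 → 1² + 4² + 5² = 1 + 16 + 25 = 42
42 → 4² + 2² = 16 + 4 = 20
20 → 2² + 0² = 4 + 0 = 4
4 → 4² = 16
16 → 1² + 6² = 1 + 36 = 37
37 → 3² + 7² = 9 + 49 = 58  — 58 repeats.
That took 9 steps.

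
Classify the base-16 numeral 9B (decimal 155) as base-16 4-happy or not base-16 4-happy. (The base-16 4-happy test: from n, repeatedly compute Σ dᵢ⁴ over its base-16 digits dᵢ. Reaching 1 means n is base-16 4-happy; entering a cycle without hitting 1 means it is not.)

not base-16 4-happy

155 = (9,11)_16 → 9⁴ + 11⁴ = 6561 + 14641 = 21202
21202 = (5,2,13,2)_16 → 5⁴ + 2⁴ + 13⁴ + 2⁴ = 625 + 16 + 28561 + 16 = 29218
29218 = (7,2,2,2)_16 → 7⁴ + 2⁴ + 2⁴ + 2⁴ = 2401 + 16 + 16 + 16 = 2449
2449 = (9,9,1)_16 → 9⁴ + 9⁴ + 1⁴ = 6561 + 6561 + 1 = 13123
13123 = (3,3,4,3)_16 → 3⁴ + 3⁴ + 4⁴ + 3⁴ = 81 + 81 + 256 + 81 = 499
499 = (1,15,3)_16 → 1⁴ + 15⁴ + 3⁴ = 1 + 50625 + 81 = 50707
50707 = (12,6,1,3)_16 → 12⁴ + 6⁴ + 1⁴ + 3⁴ = 20736 + 1296 + 1 + 81 = 22114
22114 = (5,6,6,2)_16 → 5⁴ + 6⁴ + 6⁴ + 2⁴ = 625 + 1296 + 1296 + 16 = 3233
3233 = (12,10,1)_16 → 12⁴ + 10⁴ + 1⁴ = 20736 + 10000 + 1 = 30737
30737 = (7,8,1,1)_16 → 7⁴ + 8⁴ + 1⁴ + 1⁴ = 2401 + 4096 + 1 + 1 = 6499
6499 = (1,9,6,3)_16 → 1⁴ + 9⁴ + 6⁴ + 3⁴ = 1 + 6561 + 1296 + 81 = 7939
7939 = (1,15,0,3)_16 → 1⁴ + 15⁴ + 0⁴ + 3⁴ = 1 + 50625 + 0 + 81 = 50707  — 50707 already seen; the sequence cycles without reaching 1.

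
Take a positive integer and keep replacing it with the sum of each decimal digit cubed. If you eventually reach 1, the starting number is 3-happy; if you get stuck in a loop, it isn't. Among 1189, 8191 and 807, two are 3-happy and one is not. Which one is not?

807

1189: 1189 → 1243 → 100 → 1  — reaches 1 (3-happy)
8191: 8191 → 1243 → 100 → 1  — reaches 1 (3-happy)
807: 807 → 855 → 762 → 567 → 684 → 792 → 1080 → 513 → 153 → 153  — repeats 153 (not 3-happy)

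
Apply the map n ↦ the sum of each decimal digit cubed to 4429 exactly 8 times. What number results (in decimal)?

4429 → 865
865 → 853
853 → 664
664 → 496
496 → 1009
1009 → 730
730 → 370
370 → 370

370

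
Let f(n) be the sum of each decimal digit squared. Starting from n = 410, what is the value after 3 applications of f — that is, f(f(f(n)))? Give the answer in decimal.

25

410 → 4² + 1² + 0² = 16 + 1 + 0 = 17
17 → 1² + 7² = 1 + 49 = 50
50 → 5² + 0² = 25 + 0 = 25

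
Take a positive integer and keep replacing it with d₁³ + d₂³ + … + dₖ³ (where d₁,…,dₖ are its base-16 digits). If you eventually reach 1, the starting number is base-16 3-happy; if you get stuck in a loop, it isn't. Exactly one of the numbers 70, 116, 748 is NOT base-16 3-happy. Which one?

70: 70 → 280 → 514 → 16 → 1  — reaches 1 (base-16 3-happy)
116: 116 → 407 → 1073 → 92 → 1853 → 2567 → 1343 → 3527 → 4268 → 2729 → 2729  — repeats 2729 (not base-16 3-happy)
748: 748 → 4480 → 514 → 16 → 1  — reaches 1 (base-16 3-happy)

116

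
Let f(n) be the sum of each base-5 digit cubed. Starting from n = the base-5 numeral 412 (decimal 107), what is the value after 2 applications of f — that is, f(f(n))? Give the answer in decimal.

99

107 = (4,1,2)_5 → 4³ + 1³ + 2³ = 64 + 1 + 8 = 73
73 = (2,4,3)_5 → 2³ + 4³ + 3³ = 8 + 64 + 27 = 99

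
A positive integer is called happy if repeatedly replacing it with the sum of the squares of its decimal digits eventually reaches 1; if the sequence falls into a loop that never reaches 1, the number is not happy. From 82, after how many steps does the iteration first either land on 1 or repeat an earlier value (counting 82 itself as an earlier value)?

82 → 8² + 2² = 68
68 → 6² + 8² = 100
100 → 1² + 0² + 0² = 1  — reached 1.
That took 3 steps.

3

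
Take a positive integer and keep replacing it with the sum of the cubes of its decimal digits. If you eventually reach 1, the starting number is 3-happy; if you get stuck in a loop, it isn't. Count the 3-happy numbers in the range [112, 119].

1

112: 112 → 10 → 1  — 3-happy
113: 113 → 29 → 737 → 713 → 371 → 371  — not 3-happy
114: 114 → 66 → 432 → 99 → 1458 → 702 → 351 → 153 → 153  — not 3-happy
115: 115 → 127 → 352 → 160 → 217 → 352  — not 3-happy
116: 116 → 218 → 521 → 134 → 92 → 737 → 713 → 371 → 371  — not 3-happy
117: 117 → 345 → 216 → 225 → 141 → 66 → 432 → 99 → 1458 → 702 → 351 → 153 → 153  — not 3-happy
118: 118 → 514 → 190 → 730 → 370 → 370  — not 3-happy
119: 119 → 731 → 371 → 371  — not 3-happy
3-happy: 112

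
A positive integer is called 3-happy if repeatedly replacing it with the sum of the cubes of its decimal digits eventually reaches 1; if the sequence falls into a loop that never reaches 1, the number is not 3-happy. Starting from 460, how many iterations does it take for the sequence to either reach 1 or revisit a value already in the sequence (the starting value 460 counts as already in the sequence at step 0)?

460 → 4³ + 6³ + 0³ = 64 + 216 + 0 = 280
280 → 2³ + 8³ + 0³ = 8 + 512 + 0 = 520
520 → 5³ + 2³ + 0³ = 125 + 8 + 0 = 133
133 → 1³ + 3³ + 3³ = 1 + 27 + 27 = 55
55 → 5³ + 5³ = 125 + 125 = 250
250 → 2³ + 5³ + 0³ = 8 + 125 + 0 = 133  — 133 repeats.
That took 6 steps.

6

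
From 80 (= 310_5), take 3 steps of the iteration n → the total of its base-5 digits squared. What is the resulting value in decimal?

16

80 = (3,1,0)_5 → 3² + 1² + 0² = 10
10 = (2,0)_5 → 2² + 0² = 4
4 = (4)_5 → 4² = 16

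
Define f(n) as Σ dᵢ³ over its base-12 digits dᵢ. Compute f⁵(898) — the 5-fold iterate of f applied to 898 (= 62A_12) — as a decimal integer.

1028

898 = (6,2,10)_12 → 6³ + 2³ + 10³ = 216 + 8 + 1000 = 1224
1224 = (8,6,0)_12 → 8³ + 6³ + 0³ = 512 + 216 + 0 = 728
728 = (5,0,8)_12 → 5³ + 0³ + 8³ = 125 + 0 + 512 = 637
637 = (4,5,1)_12 → 4³ + 5³ + 1³ = 64 + 125 + 1 = 190
190 = (1,3,10)_12 → 1³ + 3³ + 10³ = 1 + 27 + 1000 = 1028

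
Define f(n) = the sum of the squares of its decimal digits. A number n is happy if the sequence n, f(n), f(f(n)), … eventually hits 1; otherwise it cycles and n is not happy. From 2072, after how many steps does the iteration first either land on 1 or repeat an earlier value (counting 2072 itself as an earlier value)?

2072 → 57
57 → 74
74 → 65
65 → 61
61 → 37
37 → 58
58 → 89
89 → 145
145 → 42
42 → 20
20 → 4
4 → 16
16 → 37  — 37 repeats.
That took 13 steps.

13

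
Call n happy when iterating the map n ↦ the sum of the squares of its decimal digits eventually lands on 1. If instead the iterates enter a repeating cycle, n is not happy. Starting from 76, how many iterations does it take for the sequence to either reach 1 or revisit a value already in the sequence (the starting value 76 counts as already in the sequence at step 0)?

76 → 85
85 → 89
89 → 145
145 → 42
42 → 20
20 → 4
4 → 16
16 → 37
37 → 58
58 → 89  — 89 repeats.
That took 10 steps.

10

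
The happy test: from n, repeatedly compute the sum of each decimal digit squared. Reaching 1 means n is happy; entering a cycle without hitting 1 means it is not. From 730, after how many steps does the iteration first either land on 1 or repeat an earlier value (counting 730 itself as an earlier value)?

730 → 7² + 3² + 0² = 49 + 9 + 0 = 58
58 → 5² + 8² = 25 + 64 = 89
89 → 8² + 9² = 64 + 81 = 145
145 → 1² + 4² + 5² = 1 + 16 + 25 = 42
42 → 4² + 2² = 16 + 4 = 20
20 → 2² + 0² = 4 + 0 = 4
4 → 4² = 16
16 → 1² + 6² = 1 + 36 = 37
37 → 3² + 7² = 9 + 49 = 58  — 58 repeats.
That took 9 steps.

9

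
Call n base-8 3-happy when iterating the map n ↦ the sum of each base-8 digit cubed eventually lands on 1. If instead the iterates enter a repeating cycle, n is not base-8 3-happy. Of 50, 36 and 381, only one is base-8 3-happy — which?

50: 50 → 224 → 91 → 55 → 559 → 469 → 476 → 434 → 440 → 559  — repeats 559 (not base-8 3-happy)
36: 36 → 128 → 8 → 1  — reaches 1 (base-8 3-happy)
381: 381 → 593 → 11 → 28 → 91 → 55 → 559 → 469 → 476 → 434 → 440 → 559  — repeats 559 (not base-8 3-happy)

36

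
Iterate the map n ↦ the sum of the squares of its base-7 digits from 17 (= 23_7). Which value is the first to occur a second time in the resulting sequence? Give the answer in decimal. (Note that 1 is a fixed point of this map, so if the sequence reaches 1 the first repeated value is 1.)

17 = (2,3)_7 → 2² + 3² = 4 + 9 = 13
13 = (1,6)_7 → 1² + 6² = 1 + 36 = 37
37 = (5,2)_7 → 5² + 2² = 25 + 4 = 29
29 = (4,1)_7 → 4² + 1² = 16 + 1 = 17  — 17 already appeared earlier.

17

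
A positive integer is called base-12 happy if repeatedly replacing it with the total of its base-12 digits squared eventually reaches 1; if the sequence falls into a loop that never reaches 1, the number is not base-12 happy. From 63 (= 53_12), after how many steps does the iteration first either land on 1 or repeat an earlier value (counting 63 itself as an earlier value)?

63 = (5,3)_12 → 5² + 3² = 25 + 9 = 34
34 = (2,10)_12 → 2² + 10² = 4 + 100 = 104
104 = (8,8)_12 → 8² + 8² = 64 + 64 = 128
128 = (10,8)_12 → 10² + 8² = 100 + 64 = 164
164 = (1,1,8)_12 → 1² + 1² + 8² = 1 + 1 + 64 = 66
66 = (5,6)_12 → 5² + 6² = 25 + 36 = 61
61 = (5,1)_12 → 5² + 1² = 25 + 1 = 26
26 = (2,2)_12 → 2² + 2² = 4 + 4 = 8
8 = (8)_12 → 8² = 64
64 = (5,4)_12 → 5² + 4² = 25 + 16 = 41
41 = (3,5)_12 → 3² + 5² = 9 + 25 = 34  — 34 repeats.
That took 11 steps.

11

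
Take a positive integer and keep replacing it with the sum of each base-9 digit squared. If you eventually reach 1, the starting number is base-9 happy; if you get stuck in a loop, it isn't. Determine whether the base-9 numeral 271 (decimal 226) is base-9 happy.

not base-9 happy

226 = (2,7,1)_9 → 2² + 7² + 1² = 4 + 49 + 1 = 54
54 = (6,0)_9 → 6² + 0² = 36 + 0 = 36
36 = (4,0)_9 → 4² + 0² = 16 + 0 = 16
16 = (1,7)_9 → 1² + 7² = 1 + 49 = 50
50 = (5,5)_9 → 5² + 5² = 25 + 25 = 50  — 50 already seen; the sequence cycles without reaching 1.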